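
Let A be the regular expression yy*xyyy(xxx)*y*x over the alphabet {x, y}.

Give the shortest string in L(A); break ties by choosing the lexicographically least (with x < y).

yxyyyx

By inspection of the expression, no string of length less than 6 matches, and yxyyyx is the lexicographically first match of length 6.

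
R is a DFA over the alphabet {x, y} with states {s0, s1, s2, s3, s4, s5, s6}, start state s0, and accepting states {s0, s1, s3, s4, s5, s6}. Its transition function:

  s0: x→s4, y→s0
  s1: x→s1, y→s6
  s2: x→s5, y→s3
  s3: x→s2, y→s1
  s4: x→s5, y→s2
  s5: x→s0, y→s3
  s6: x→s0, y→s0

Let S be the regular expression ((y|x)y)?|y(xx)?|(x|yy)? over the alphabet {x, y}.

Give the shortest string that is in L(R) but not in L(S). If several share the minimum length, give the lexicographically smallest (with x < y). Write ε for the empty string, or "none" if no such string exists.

xx

The string xx is accepted by R but not by S.
No shorter string lies in the difference, and xx is the lexicographically first length-2 string in L(R) \ L(S).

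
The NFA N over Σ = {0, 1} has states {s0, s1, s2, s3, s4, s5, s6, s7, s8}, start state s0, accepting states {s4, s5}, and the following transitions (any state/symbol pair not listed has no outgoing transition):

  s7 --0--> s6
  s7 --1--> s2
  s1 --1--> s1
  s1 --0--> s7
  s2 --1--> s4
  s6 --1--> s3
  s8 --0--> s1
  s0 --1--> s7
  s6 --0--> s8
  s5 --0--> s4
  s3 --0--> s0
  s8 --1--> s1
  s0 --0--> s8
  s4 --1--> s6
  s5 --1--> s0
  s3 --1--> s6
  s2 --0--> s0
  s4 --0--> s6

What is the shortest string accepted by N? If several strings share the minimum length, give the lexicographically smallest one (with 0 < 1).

A breadth-first search from s0 reaches an accepting state first via the path s0 → s7 → s2 → s4 on input 111.
No string of length < 3 is accepted (BFS exhausts all shorter strings without reaching an accepting state), and 111 is the lexicographically least accepting string of length 3.

111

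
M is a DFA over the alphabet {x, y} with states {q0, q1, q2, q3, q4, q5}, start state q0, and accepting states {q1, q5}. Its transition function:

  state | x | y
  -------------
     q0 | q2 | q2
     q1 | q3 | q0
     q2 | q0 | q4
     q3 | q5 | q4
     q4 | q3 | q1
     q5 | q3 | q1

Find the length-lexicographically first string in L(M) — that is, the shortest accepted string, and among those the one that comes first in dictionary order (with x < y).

A breadth-first search from q0 reaches an accepting state first via the path q0 → q2 → q4 → q1 on input xyy.
No string of length < 3 is accepted (BFS exhausts all shorter strings without reaching an accepting state), and xyy is the lexicographically least accepting string of length 3.

xyy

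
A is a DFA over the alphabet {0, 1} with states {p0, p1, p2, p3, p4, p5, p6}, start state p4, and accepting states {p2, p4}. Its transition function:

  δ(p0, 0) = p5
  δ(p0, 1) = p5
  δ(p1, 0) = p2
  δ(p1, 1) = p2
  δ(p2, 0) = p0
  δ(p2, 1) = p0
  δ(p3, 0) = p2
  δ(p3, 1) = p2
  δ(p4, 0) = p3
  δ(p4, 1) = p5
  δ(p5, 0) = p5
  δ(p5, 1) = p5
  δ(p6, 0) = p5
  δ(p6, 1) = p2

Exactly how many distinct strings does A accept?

3

The useful subgraph on states {p2, p3, p4} is acyclic, so L(A) is finite; the longest accepting path visits 3 useful states, giving maximum string length 2.
Counting accepting paths from p4 by length: 1 of length 0, 2 of length 2. Total 3.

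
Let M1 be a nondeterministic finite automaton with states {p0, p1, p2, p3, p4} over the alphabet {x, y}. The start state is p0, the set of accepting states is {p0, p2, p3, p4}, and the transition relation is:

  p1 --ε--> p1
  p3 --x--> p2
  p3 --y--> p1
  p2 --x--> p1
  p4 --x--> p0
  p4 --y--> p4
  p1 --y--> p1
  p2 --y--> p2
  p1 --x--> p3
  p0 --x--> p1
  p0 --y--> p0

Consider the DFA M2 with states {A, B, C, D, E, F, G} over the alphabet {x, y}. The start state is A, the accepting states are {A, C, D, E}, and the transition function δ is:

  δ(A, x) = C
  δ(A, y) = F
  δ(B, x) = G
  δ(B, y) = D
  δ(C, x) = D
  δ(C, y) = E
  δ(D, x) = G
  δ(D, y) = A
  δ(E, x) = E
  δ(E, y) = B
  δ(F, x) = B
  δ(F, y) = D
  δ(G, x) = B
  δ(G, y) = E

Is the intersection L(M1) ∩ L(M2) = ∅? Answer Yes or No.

No

The empty string ε is accepted by both M1 and M2.
Hence L(M1) ∩ L(M2) ≠ ∅.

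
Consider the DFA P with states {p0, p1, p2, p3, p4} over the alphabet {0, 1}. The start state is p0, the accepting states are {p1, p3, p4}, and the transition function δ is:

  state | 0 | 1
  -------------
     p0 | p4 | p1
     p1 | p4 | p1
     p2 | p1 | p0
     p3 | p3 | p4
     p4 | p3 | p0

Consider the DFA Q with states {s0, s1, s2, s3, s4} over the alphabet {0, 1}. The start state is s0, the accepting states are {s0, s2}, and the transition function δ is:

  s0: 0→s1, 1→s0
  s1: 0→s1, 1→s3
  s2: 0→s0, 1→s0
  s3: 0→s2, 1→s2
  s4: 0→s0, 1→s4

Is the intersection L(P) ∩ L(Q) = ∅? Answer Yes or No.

The string 1 is accepted by both P and Q.
Hence L(P) ∩ L(Q) ≠ ∅.

No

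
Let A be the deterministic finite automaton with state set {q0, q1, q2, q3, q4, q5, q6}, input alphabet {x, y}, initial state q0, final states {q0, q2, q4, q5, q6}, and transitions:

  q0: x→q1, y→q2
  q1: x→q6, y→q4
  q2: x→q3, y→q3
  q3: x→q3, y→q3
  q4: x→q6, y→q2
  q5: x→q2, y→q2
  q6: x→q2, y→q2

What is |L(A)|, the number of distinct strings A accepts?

10

The useful subgraph on states {q0, q1, q2, q4, q6} is acyclic, so L(A) is finite; the longest accepting path visits 5 useful states, giving maximum string length 4.
Counting accepting paths from q0 by length: 1 of length 0, 1 of length 1, 2 of length 2, 4 of length 3, 2 of length 4. Total 10.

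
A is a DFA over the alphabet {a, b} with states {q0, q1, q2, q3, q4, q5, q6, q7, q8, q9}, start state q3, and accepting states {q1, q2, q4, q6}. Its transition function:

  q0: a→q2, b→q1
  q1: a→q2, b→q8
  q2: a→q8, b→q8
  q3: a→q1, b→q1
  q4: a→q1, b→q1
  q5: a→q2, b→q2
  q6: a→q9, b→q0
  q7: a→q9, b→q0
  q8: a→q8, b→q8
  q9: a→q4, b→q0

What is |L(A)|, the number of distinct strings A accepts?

The useful subgraph on states {q1, q2, q3} is acyclic, so L(A) is finite; the longest accepting path visits 3 useful states, giving maximum string length 2.
Counting accepting paths from q3 by length: 2 of length 1, 2 of length 2. Total 4.

4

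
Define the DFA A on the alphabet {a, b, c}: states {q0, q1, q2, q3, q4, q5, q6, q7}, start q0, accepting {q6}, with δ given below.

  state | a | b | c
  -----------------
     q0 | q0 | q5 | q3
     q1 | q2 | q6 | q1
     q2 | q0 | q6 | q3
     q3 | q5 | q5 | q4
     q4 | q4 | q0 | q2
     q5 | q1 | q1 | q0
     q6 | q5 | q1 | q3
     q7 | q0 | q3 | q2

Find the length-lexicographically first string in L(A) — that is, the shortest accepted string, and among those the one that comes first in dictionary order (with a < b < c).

A breadth-first search from q0 reaches an accepting state first via the path q0 → q5 → q1 → q6 on input bab.
No string of length < 3 is accepted (BFS exhausts all shorter strings without reaching an accepting state), and bab is the lexicographically least accepting string of length 3.

bab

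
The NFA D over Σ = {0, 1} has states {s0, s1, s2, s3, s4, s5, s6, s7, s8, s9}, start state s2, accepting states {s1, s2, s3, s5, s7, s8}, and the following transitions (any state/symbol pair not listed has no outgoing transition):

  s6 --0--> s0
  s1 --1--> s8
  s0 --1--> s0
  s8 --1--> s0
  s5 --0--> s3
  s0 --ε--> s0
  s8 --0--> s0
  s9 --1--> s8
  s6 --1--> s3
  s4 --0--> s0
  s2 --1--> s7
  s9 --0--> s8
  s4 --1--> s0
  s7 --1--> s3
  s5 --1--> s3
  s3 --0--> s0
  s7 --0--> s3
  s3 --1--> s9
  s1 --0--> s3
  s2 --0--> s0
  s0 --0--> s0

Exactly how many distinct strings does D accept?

8

The useful subgraph on states {s2, s3, s7, s8, s9} is acyclic, so L(D) is finite; the longest accepting path visits 5 useful states, giving maximum string length 4.
Counting accepting paths from s2 by length: 1 of length 0, 1 of length 1, 2 of length 2, 4 of length 4. Total 8.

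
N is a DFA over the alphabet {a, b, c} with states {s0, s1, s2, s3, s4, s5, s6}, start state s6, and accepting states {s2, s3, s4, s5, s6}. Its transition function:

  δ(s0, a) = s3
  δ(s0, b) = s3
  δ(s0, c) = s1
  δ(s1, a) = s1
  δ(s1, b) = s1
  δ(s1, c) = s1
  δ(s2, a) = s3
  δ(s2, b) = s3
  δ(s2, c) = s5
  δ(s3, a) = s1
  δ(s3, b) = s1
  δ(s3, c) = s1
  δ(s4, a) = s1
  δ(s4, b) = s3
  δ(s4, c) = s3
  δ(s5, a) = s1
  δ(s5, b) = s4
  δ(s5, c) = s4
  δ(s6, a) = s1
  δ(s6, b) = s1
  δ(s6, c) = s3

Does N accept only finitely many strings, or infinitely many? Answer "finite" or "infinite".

The useful states (reachable from s6 and able to reach an accepting state) are {s3, s6}.
Restricted to these states the transition graph has no cycle, so every accepting path has bounded length and L is finite.

finite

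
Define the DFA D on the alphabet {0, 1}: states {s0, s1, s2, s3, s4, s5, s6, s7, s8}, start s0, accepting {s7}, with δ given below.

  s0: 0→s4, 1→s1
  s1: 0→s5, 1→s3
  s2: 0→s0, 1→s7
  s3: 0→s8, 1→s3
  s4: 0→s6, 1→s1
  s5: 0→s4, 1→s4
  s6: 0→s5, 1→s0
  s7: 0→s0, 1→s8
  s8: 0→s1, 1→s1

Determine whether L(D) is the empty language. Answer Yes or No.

The states reachable from the start state are {s0, s1, s3, s4, s5, s6, s8}.
None of the accepting states {s7} is reachable, so no string is accepted and L(D) = ∅.

Yes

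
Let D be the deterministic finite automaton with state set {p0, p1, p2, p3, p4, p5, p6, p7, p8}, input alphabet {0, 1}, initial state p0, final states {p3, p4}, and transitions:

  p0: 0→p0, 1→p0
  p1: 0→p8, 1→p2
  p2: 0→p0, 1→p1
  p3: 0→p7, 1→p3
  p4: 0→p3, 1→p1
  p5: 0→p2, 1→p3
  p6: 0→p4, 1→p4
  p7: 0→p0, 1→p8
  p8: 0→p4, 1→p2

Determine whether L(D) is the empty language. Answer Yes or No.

The states reachable from the start state are {p0}.
None of the accepting states {p3, p4} is reachable, so no string is accepted and L(D) = ∅.

Yes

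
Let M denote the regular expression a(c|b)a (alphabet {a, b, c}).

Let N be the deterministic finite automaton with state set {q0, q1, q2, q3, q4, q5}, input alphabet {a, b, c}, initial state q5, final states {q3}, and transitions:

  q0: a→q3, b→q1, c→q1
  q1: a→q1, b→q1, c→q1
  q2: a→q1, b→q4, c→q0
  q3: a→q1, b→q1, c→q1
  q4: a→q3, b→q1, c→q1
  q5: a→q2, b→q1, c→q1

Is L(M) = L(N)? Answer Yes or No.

Yes

Converting the expression M to a DFA (subset construction, then merging equivalent states) gives the minimal DFA with states {m0, m1, m2, m3, m4}, start state m0, accepting states {m4} and transitions m0: a→m1, b→m2, c→m2; m1: a→m2, b→m3, c→m3; m2: a→m2, b→m2, c→m2; m3: a→m4, b→m2, c→m2; m4: a→m2, b→m2, c→m2.
Exploring the product automaton M × N from the start pair (m0, q5), following both machines on each input symbol, reaches 6 state pairs: (m0, q5), (m1, q2), (m2, q1), (m3, q4), (m3, q0), (m4, q3).
M accepts in {m4} and N accepts in {q3}. In every reachable pair the two components are either both accepting — (m4, q3) — or both non-accepting, so no string is accepted by exactly one of the machines: L(M) \ L(N) and L(N) \ L(M) are both empty.
Hence every string is accepted by M iff it is accepted by N, and the two languages coincide.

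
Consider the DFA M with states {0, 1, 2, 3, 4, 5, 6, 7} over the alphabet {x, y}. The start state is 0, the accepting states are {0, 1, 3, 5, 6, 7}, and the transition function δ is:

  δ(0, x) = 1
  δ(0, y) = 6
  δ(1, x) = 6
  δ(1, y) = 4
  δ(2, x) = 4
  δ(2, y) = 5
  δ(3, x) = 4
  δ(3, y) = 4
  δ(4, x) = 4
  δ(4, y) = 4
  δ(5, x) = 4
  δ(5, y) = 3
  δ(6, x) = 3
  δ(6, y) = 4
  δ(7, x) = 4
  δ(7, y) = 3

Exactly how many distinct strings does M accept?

6

The useful subgraph on states {0, 1, 3, 6} is acyclic, so L(M) is finite; the longest accepting path visits 4 useful states, giving maximum string length 3.
Counting accepting paths from 0 by length: 1 of length 0, 2 of length 1, 2 of length 2, 1 of length 3. Total 6.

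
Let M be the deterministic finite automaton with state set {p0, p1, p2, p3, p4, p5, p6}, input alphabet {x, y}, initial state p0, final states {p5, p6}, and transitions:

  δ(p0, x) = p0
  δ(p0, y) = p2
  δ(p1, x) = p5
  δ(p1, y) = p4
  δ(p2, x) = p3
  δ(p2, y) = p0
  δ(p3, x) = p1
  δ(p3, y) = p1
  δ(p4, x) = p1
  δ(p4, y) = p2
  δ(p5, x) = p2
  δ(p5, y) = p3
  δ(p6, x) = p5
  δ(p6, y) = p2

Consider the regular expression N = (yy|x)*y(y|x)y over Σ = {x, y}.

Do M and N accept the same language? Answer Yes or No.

No

The string yxxx is accepted by M but rejected by N.
So L(M) ≠ L(N).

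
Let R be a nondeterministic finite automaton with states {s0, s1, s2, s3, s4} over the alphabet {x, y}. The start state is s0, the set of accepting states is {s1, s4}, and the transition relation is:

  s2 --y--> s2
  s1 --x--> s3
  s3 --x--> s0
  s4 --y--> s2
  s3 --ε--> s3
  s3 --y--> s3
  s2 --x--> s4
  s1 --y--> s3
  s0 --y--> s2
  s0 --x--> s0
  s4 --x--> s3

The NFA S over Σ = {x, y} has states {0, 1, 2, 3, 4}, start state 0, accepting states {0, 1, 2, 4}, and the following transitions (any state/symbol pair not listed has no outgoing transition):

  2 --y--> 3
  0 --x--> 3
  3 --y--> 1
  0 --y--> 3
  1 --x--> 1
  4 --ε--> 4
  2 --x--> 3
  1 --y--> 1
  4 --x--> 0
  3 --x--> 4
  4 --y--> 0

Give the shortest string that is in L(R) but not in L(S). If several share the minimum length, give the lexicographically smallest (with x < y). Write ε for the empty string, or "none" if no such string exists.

xxyx

The string xxyx is accepted by R but not by S.
No shorter string lies in the difference, and xxyx is the lexicographically first length-4 string in L(R) \ L(S).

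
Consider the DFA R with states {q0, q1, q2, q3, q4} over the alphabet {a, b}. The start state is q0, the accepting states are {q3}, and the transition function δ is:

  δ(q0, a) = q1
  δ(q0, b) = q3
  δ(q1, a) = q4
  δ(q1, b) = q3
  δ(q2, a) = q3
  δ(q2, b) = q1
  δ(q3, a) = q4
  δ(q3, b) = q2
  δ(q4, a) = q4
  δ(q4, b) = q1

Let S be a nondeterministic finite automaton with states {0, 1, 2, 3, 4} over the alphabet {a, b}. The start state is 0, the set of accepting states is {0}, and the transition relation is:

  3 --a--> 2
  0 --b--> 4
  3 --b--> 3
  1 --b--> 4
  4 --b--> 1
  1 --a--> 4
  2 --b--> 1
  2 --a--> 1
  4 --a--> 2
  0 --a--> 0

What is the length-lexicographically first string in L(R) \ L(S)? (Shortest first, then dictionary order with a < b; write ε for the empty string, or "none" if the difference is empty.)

The string b is accepted by R but not by S.
No shorter string lies in the difference, and b is the lexicographically first length-1 string in L(R) \ L(S).

b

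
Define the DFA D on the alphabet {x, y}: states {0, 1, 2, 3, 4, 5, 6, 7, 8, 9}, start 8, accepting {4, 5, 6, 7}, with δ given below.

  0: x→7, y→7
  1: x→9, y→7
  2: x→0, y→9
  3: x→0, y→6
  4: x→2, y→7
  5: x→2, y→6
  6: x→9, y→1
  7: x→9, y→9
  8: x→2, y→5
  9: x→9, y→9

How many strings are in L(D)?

The useful subgraph on states {0, 1, 2, 5, 6, 7, 8} is acyclic, so L(D) is finite; the longest accepting path visits 5 useful states, giving maximum string length 4.
Counting accepting paths from 8 by length: 1 of length 1, 1 of length 2, 2 of length 3, 3 of length 4. Total 7.

7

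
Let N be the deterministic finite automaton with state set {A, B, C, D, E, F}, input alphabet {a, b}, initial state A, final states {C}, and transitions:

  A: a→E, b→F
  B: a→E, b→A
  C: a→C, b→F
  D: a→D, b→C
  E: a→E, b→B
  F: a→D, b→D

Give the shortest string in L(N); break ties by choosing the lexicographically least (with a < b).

bab

A breadth-first search from A reaches an accepting state first via the path A → F → D → C on input bab.
No string of length < 3 is accepted (BFS exhausts all shorter strings without reaching an accepting state), and bab is the lexicographically least accepting string of length 3.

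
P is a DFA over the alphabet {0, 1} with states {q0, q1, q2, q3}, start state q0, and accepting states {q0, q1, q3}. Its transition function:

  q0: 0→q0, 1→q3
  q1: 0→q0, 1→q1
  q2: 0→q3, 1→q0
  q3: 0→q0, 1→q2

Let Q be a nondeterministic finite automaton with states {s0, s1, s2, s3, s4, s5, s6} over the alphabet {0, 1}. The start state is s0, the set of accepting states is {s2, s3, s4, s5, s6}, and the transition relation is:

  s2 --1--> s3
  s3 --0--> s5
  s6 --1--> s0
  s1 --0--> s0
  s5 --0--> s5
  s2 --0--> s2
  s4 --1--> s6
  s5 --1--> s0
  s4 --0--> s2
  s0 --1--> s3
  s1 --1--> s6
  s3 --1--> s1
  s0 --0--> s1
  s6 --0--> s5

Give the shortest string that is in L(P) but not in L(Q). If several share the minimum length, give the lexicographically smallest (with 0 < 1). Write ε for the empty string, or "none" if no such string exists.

The empty string ε is accepted by P but not by Q.
Since ε is the unique shortest string, it is the required witness.

ε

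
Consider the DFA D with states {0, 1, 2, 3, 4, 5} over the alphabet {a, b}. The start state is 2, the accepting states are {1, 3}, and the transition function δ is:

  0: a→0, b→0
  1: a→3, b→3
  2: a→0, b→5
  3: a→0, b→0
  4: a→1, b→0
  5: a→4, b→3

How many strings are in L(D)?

The useful subgraph on states {1, 2, 3, 4, 5} is acyclic, so L(D) is finite; the longest accepting path visits 5 useful states, giving maximum string length 4.
Counting accepting paths from 2 by length: 1 of length 2, 1 of length 3, 2 of length 4. Total 4.

4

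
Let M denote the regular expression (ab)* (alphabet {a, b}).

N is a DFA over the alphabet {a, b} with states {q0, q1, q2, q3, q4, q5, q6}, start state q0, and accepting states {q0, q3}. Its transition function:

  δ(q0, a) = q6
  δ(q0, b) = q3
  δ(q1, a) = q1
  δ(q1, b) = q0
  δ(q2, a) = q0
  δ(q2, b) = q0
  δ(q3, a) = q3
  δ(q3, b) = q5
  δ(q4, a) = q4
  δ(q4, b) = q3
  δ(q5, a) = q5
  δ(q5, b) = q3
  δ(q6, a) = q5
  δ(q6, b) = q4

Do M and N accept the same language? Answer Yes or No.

No

The string ab is accepted by M but rejected by N.
So L(M) ≠ L(N).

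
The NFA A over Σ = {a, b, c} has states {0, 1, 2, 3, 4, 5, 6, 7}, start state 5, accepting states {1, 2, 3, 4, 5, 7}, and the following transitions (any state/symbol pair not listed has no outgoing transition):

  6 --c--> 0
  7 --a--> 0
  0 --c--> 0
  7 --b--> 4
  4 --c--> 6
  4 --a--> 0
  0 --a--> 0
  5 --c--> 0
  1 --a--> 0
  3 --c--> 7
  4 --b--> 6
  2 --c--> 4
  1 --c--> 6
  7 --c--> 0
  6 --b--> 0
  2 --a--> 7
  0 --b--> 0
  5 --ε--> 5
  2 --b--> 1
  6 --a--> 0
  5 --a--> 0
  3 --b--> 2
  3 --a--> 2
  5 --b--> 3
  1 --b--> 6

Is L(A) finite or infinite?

finite

The useful states (reachable from 5 and able to reach an accepting state) are {1, 2, 3, 4, 5, 7}.
Restricted to these states the transition graph has no cycle, so every accepting path has bounded length and L is finite.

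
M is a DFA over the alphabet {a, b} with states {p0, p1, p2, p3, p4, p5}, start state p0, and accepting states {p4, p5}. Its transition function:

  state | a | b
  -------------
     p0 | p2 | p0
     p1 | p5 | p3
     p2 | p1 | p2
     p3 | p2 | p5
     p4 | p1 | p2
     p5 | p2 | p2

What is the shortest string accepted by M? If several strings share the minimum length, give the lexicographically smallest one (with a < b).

A breadth-first search from p0 reaches an accepting state first via the path p0 → p2 → p1 → p5 on input aaa.
No string of length < 3 is accepted (BFS exhausts all shorter strings without reaching an accepting state), and aaa is the lexicographically least accepting string of length 3.

aaa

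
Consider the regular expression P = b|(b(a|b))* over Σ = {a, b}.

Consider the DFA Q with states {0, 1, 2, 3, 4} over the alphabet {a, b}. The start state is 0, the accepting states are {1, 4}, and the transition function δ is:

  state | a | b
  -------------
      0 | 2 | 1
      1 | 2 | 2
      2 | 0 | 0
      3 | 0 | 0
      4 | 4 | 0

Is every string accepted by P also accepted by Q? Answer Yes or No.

The empty string ε is in L(P) but not in L(Q).
So L(P) ⊄ L(Q).

No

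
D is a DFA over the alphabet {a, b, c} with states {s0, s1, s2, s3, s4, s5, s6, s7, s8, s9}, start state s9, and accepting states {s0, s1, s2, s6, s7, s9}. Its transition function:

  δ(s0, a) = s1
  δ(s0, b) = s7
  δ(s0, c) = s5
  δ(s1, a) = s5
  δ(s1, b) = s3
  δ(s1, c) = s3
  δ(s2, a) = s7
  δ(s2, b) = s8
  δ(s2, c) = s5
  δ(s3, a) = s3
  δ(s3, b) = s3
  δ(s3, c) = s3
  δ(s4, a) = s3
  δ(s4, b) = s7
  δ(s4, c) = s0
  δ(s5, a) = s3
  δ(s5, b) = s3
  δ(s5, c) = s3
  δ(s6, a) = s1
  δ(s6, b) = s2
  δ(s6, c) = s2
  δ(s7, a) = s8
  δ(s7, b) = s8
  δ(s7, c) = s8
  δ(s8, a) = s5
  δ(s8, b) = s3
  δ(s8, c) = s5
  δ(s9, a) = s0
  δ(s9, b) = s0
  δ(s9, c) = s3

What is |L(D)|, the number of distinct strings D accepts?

The useful subgraph on states {s0, s1, s7, s9} is acyclic, so L(D) is finite; the longest accepting path visits 3 useful states, giving maximum string length 2.
Counting accepting paths from s9 by length: 1 of length 0, 2 of length 1, 4 of length 2. Total 7.

7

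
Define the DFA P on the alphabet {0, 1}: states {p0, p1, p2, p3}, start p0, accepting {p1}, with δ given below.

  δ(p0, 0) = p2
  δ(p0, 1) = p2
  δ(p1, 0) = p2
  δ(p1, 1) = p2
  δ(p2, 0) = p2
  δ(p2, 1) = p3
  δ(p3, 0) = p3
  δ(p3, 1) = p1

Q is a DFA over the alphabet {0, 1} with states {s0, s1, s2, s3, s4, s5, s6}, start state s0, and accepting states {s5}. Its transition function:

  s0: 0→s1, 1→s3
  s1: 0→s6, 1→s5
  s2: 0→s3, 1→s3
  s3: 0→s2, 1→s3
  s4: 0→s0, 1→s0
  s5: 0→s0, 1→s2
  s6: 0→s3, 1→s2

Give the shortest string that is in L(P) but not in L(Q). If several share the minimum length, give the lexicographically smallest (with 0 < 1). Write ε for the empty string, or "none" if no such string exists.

The string 011 is accepted by P but not by Q.
No shorter string lies in the difference, and 011 is the lexicographically first length-3 string in L(P) \ L(Q).

011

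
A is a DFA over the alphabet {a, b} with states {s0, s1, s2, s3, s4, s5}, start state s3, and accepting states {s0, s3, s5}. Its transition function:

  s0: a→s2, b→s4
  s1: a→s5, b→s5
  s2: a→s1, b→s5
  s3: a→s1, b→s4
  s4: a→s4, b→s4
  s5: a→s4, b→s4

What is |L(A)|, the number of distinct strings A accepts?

The useful subgraph on states {s1, s3, s5} is acyclic, so L(A) is finite; the longest accepting path visits 3 useful states, giving maximum string length 2.
Counting accepting paths from s3 by length: 1 of length 0, 2 of length 2. Total 3.

3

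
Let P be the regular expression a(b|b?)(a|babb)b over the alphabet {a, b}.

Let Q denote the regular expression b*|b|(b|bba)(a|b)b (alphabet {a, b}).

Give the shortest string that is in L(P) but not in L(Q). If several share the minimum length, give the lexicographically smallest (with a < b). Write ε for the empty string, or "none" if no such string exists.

aab

The string aab is accepted by P but not by Q.
No shorter string lies in the difference, and aab is the lexicographically first length-3 string in L(P) \ L(Q).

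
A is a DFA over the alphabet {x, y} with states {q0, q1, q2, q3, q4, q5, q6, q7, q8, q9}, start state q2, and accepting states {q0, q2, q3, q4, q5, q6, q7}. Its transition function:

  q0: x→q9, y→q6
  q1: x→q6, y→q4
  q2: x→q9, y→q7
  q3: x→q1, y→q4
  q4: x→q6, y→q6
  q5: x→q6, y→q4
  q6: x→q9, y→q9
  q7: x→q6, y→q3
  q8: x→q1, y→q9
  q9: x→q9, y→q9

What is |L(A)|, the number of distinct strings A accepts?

The useful subgraph on states {q1, q2, q3, q4, q6, q7} is acyclic, so L(A) is finite; the longest accepting path visits 6 useful states, giving maximum string length 5.
Counting accepting paths from q2 by length: 1 of length 0, 1 of length 1, 2 of length 2, 1 of length 3, 4 of length 4, 2 of length 5. Total 11.

11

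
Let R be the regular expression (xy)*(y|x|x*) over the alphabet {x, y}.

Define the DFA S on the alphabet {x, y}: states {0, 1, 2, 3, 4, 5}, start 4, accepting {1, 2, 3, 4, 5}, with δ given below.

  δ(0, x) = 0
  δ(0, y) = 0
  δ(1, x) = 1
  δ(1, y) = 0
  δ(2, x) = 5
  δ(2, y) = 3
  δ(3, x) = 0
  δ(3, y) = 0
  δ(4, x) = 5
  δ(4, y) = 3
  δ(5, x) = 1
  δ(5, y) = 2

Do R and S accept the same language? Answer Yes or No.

Converting the expression R to a DFA (subset construction, then merging equivalent states) gives the minimal DFA with states {r0, r1, r2, r3, r4}, start state r0, accepting states {r0, r1, r2, r3} and transitions r0: x→r1, y→r2; r1: x→r3, y→r0; r2: x→r4, y→r4; r3: x→r3, y→r4; r4: x→r4, y→r4.
Exploring the product automaton R × S from the start pair (r0, 4), following both machines on each input symbol, reaches 6 state pairs: (r0, 4), (r1, 5), (r2, 3), (r3, 1), (r0, 2), (r4, 0).
R accepts in {r0, r1, r2, r3} and S accepts in {1, 2, 3, 4, 5}. In every reachable pair the two components are either both accepting — (r0, 4), (r1, 5), (r2, 3), (r3, 1), (r0, 2) — or both non-accepting, so no string is accepted by exactly one of the machines: L(R) \ L(S) and L(S) \ L(R) are both empty.
Hence every string is accepted by R iff it is accepted by S, and the two languages coincide.

Yes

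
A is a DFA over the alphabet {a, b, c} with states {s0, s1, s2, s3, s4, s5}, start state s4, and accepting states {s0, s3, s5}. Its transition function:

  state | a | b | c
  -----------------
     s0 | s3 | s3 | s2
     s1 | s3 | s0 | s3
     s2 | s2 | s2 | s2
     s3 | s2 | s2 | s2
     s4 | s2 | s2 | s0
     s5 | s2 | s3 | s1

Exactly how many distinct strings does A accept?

The useful subgraph on states {s0, s3, s4} is acyclic, so L(A) is finite; the longest accepting path visits 3 useful states, giving maximum string length 2.
Counting accepting paths from s4 by length: 1 of length 1, 2 of length 2. Total 3.

3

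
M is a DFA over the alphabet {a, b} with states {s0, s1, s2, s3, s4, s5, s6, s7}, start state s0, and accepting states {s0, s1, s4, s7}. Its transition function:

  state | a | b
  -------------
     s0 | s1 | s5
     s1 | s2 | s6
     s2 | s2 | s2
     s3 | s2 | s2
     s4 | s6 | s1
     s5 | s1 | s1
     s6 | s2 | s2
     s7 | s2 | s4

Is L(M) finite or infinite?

finite

The useful states (reachable from s0 and able to reach an accepting state) are {s0, s1, s5}.
Restricted to these states the transition graph has no cycle, so every accepting path has bounded length and L is finite.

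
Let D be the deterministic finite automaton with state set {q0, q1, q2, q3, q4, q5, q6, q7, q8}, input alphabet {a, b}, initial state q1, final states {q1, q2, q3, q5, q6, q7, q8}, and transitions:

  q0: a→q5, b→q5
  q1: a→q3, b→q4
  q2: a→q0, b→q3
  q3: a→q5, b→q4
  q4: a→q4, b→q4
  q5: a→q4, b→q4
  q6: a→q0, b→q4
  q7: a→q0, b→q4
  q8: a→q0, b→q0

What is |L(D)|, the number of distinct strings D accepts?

3

The useful subgraph on states {q1, q3, q5} is acyclic, so L(D) is finite; the longest accepting path visits 3 useful states, giving maximum string length 2.
Counting accepting paths from q1 by length: 1 of length 0, 1 of length 1, 1 of length 2. Total 3.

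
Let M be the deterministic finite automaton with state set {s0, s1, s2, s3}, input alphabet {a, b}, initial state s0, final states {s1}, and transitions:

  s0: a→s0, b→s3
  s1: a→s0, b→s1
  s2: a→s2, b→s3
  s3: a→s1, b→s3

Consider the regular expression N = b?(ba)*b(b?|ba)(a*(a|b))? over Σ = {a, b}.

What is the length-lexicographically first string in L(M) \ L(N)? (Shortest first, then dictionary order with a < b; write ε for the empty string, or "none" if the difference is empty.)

The string aba is accepted by M but not by N.
No shorter string lies in the difference, and aba is the lexicographically first length-3 string in L(M) \ L(N).

aba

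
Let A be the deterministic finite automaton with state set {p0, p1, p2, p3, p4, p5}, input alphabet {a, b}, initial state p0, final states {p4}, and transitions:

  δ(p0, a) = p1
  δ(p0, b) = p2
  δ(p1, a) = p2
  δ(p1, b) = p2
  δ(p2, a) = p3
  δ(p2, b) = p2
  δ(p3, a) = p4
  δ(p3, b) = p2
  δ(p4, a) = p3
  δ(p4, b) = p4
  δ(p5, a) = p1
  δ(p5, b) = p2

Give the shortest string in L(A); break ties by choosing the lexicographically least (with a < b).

baa

A breadth-first search from p0 reaches an accepting state first via the path p0 → p2 → p3 → p4 on input baa.
No string of length < 3 is accepted (BFS exhausts all shorter strings without reaching an accepting state), and baa is the lexicographically least accepting string of length 3.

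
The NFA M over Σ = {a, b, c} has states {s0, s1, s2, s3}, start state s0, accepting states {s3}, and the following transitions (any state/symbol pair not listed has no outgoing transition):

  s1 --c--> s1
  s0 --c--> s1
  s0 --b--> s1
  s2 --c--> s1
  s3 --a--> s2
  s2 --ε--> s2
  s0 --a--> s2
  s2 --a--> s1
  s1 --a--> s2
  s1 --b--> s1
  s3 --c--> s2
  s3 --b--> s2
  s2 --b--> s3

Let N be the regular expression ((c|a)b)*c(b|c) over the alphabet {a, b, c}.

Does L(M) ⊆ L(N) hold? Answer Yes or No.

The string ab is in L(M) but not in L(N).
So L(M) ⊄ L(N).

No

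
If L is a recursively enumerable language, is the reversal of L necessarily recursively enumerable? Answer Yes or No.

Yes

Reverse the input and run the recogniser for L on it; this accepts exactly Lᴿ.
So the recursively enumerable languages are closed under reversal.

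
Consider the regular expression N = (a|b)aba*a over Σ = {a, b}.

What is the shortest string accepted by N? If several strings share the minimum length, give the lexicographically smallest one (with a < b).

By inspection of the expression, no string of length less than 4 matches, and aaba is the lexicographically first match of length 4.

aaba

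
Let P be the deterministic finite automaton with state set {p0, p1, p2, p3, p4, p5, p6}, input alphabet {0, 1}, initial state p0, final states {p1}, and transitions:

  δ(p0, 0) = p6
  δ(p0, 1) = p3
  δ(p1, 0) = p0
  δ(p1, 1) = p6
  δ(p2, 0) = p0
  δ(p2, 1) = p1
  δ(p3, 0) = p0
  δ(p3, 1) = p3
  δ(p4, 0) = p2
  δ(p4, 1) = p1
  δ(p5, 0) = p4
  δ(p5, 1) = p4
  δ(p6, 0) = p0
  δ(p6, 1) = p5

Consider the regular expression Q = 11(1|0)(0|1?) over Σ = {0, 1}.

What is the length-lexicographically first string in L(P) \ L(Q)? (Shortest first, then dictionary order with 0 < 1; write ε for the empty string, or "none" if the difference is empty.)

0101

The string 0101 is accepted by P but not by Q.
No shorter string lies in the difference, and 0101 is the lexicographically first length-4 string in L(P) \ L(Q).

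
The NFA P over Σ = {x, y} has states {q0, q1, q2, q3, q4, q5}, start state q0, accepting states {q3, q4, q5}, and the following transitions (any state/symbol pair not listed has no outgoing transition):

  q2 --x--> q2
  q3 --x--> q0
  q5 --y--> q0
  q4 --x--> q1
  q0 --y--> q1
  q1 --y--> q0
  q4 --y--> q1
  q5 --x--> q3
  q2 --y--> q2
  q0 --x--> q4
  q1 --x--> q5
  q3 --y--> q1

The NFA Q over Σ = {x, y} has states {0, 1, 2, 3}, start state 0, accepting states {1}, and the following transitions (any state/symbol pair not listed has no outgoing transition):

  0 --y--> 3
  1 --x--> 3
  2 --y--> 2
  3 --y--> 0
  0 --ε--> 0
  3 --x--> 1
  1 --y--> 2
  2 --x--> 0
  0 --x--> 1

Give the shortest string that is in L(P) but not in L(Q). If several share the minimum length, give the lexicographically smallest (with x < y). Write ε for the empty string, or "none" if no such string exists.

The string xyx is accepted by P but not by Q.
No shorter string lies in the difference, and xyx is the lexicographically first length-3 string in L(P) \ L(Q).

xyx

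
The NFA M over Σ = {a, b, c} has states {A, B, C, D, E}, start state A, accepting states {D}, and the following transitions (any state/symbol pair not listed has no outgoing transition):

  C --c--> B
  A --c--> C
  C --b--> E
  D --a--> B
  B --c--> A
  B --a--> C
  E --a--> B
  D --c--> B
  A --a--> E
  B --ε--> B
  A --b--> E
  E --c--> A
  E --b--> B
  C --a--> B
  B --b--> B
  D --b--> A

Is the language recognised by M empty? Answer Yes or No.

The states reachable from the start state are {A, B, C, E}.
None of the accepting states {D} is reachable, so no string is accepted and L(M) = ∅.

Yes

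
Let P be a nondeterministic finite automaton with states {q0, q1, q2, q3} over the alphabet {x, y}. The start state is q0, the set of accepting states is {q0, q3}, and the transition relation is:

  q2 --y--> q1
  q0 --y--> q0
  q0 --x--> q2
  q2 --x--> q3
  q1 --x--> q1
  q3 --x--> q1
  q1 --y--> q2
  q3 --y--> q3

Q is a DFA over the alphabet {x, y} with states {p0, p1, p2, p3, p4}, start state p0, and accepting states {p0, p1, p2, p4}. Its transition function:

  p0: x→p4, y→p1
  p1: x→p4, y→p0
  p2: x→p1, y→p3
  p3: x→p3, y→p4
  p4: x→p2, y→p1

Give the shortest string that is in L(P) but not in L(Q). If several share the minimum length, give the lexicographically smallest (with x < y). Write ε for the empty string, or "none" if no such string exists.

xxy

The string xxy is accepted by P but not by Q.
No shorter string lies in the difference, and xxy is the lexicographically first length-3 string in L(P) \ L(Q).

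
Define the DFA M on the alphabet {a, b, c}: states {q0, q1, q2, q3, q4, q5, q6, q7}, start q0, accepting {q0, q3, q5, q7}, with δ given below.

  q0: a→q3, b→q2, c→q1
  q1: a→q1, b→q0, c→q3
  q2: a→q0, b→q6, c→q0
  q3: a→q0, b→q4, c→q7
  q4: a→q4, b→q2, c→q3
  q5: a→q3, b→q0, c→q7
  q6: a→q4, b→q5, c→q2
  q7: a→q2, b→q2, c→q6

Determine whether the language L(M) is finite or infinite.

State q0 is reachable from the start and can reach an accepting state, and it lies on the cycle q0 → q1 → q0.
Traversing that cycle any number of times yields accepted strings of unbounded length, so the language is infinite.

infinite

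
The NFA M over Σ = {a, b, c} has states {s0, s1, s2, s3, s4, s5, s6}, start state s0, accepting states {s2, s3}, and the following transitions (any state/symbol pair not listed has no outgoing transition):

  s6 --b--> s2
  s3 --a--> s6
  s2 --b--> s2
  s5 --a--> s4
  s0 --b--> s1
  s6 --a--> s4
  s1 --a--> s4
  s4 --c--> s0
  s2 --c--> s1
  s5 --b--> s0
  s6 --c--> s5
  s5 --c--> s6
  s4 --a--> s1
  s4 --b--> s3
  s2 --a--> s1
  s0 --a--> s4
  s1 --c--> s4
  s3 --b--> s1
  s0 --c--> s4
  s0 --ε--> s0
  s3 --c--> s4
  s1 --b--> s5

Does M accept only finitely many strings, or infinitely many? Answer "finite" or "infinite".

infinite

State s0 is reachable from the start and can reach an accepting state, and it lies on the cycle s0 → s1 → s4 → s0.
Traversing that cycle any number of times yields accepted strings of unbounded length, so the language is infinite.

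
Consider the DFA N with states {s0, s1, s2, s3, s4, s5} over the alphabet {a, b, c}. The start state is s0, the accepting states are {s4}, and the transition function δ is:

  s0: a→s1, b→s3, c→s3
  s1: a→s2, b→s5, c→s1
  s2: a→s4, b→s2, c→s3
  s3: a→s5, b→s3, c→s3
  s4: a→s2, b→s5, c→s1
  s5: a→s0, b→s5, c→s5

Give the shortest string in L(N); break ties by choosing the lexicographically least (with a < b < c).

aaa

A breadth-first search from s0 reaches an accepting state first via the path s0 → s1 → s2 → s4 on input aaa.
No string of length < 3 is accepted (BFS exhausts all shorter strings without reaching an accepting state), and aaa is the lexicographically least accepting string of length 3.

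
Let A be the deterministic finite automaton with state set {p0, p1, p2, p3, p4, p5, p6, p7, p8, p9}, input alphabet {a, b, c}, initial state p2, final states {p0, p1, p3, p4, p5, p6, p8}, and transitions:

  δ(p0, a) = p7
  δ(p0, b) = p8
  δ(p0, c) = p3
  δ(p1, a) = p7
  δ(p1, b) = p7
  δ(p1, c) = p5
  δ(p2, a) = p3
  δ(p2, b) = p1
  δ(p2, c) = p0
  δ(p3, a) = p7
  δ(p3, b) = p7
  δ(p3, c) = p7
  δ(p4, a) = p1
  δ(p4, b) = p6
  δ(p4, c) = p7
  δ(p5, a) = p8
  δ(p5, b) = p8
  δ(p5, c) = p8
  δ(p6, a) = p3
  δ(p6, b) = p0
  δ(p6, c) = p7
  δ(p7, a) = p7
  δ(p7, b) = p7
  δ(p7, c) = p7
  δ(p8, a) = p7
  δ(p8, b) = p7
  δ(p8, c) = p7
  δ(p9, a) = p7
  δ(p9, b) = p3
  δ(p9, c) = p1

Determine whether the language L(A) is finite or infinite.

finite

The useful states (reachable from p2 and able to reach an accepting state) are {p0, p1, p2, p3, p5, p8}.
Restricted to these states the transition graph has no cycle, so every accepting path has bounded length and L is finite.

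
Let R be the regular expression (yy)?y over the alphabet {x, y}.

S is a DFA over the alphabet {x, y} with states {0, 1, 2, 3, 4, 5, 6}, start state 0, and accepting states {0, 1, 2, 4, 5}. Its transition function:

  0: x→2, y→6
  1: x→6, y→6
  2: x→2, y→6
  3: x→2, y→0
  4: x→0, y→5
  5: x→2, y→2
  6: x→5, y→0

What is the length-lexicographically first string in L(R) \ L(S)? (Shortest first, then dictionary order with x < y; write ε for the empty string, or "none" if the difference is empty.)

The string y is accepted by R but not by S.
No shorter string lies in the difference, and y is the lexicographically first length-1 string in L(R) \ L(S).

y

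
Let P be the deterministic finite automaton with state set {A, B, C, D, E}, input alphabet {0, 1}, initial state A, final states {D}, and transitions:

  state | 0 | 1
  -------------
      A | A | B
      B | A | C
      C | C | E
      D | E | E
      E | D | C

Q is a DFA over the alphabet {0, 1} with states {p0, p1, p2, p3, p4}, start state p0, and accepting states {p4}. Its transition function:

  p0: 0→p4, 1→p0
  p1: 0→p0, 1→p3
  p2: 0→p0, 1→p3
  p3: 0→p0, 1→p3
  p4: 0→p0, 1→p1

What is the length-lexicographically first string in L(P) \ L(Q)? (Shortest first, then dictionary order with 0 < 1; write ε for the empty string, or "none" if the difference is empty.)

The string 01110 is accepted by P but not by Q.
No shorter string lies in the difference, and 01110 is the lexicographically first length-5 string in L(P) \ L(Q).

01110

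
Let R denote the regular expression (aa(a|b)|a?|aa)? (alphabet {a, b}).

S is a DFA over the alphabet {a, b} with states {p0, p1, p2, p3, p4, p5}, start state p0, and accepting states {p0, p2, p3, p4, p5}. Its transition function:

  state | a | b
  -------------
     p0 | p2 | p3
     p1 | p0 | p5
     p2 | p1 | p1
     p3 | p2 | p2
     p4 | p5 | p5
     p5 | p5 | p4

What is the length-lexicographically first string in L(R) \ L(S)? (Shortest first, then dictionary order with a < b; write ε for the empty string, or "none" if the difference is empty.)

aa

The string aa is accepted by R but not by S.
No shorter string lies in the difference, and aa is the lexicographically first length-2 string in L(R) \ L(S).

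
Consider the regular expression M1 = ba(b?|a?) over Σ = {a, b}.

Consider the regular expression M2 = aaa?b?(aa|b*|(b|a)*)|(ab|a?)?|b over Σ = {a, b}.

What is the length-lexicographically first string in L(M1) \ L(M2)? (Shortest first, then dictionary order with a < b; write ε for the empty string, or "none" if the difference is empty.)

The string ba is accepted by M1 but not by M2.
No shorter string lies in the difference, and ba is the lexicographically first length-2 string in L(M1) \ L(M2).

ba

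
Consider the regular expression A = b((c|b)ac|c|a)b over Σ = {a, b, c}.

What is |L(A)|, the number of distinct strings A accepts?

The expression has no Kleene star, so L(A) is finite. Expanding the alternatives gives {bab, bcb, bbacb, bcacb}.
That is 2 of length 3, 2 of length 5: 4 strings in all.

4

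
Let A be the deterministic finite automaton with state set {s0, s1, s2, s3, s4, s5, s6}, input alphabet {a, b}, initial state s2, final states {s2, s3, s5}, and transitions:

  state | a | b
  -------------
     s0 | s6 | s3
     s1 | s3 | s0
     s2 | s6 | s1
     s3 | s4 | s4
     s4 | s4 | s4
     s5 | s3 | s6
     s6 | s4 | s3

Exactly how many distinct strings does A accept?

5

The useful subgraph on states {s0, s1, s2, s3, s6} is acyclic, so L(A) is finite; the longest accepting path visits 5 useful states, giving maximum string length 4.
Counting accepting paths from s2 by length: 1 of length 0, 2 of length 2, 1 of length 3, 1 of length 4. Total 5.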